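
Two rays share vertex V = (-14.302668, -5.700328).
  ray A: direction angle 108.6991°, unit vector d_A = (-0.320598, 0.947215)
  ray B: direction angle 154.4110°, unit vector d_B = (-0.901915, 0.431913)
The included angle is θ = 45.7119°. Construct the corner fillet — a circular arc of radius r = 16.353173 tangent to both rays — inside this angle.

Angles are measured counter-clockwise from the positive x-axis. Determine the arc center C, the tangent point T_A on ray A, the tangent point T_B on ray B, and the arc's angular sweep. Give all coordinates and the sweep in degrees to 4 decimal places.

center=(-42.2307,25.8056) T_A=(-26.7408,31.0484) T_B=(-49.2939,11.0564) sweep=134.2881

bisector direction at 131.5550° = (-0.663339,0.748319)
center distance |VC| = r/sin(θ/2) = 16.353173/sin(22.8559°) = 42.102255
C = V + |VC|·bis = (-42.2307,25.8056)
T_A = V + ((C−V)·d_A)·d_A = V + 38.7966·d_A = (-26.7408,31.0484)
T_B = V + ((C−V)·d_B)·d_B = V + 38.7966·d_B = (-49.2939,11.0564)
sweep = 180° − θ = 134.2881°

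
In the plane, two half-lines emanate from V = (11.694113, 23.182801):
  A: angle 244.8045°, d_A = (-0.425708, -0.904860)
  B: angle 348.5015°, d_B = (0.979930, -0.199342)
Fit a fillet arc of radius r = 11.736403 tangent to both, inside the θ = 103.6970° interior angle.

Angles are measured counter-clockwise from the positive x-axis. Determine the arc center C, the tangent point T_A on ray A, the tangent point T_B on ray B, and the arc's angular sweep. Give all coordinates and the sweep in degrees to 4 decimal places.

bisector direction at 296.6530° = (0.448586,-0.893740)
center distance |VC| = r/sin(θ/2) = 11.736403/sin(51.8485°) = 14.924593
C = V + |VC|·bis = (18.3891,9.8441)
T_A = V + ((C−V)·d_A)·d_A = V + 9.2196·d_A = (7.7693,14.8404)
T_B = V + ((C−V)·d_B)·d_B = V + 9.2196·d_B = (20.7286,21.3450)
sweep = 180° − θ = 76.3030°

center=(18.3891,9.8441) T_A=(7.7693,14.8404) T_B=(20.7286,21.3450) sweep=76.3030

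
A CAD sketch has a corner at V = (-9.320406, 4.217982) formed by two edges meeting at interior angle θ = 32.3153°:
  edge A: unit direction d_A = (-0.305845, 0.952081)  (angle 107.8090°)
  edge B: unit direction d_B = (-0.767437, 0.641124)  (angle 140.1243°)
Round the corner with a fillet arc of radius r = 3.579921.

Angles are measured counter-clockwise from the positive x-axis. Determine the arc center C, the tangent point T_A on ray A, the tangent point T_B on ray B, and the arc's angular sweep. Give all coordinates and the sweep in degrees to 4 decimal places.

bisector direction at 123.9667° = (-0.558710,0.829363)
center distance |VC| = r/sin(θ/2) = 3.579921/sin(16.1577°) = 12.864400
C = V + |VC|·bis = (-16.5079,14.8872)
T_A = V + ((C−V)·d_A)·d_A = V + 12.3563·d_A = (-13.0995,15.9821)
T_B = V + ((C−V)·d_B)·d_B = V + 12.3563·d_B = (-18.8031,12.1399)
sweep = 180° − θ = 147.6847°

center=(-16.5079,14.8872) T_A=(-13.0995,15.9821) T_B=(-18.8031,12.1399) sweep=147.6847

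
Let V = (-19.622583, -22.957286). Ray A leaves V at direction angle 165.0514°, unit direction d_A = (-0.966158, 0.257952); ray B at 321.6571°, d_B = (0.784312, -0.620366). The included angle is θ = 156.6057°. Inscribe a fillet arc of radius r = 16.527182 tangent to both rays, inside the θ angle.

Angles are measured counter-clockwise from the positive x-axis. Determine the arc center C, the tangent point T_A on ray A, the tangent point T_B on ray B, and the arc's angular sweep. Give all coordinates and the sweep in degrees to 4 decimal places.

bisector direction at 243.3543° = (-0.448473,-0.893796)
center distance |VC| = r/sin(θ/2) = 16.527182/sin(78.3029°) = 16.877683
C = V + |VC|·bis = (-27.1918,-38.0425)
T_A = V + ((C−V)·d_A)·d_A = V + 3.4218·d_A = (-22.9285,-22.0746)
T_B = V + ((C−V)·d_B)·d_B = V + 3.4218·d_B = (-16.9389,-25.0800)
sweep = 180° − θ = 23.3943°

center=(-27.1918,-38.0425) T_A=(-22.9285,-22.0746) T_B=(-16.9389,-25.0800) sweep=23.3943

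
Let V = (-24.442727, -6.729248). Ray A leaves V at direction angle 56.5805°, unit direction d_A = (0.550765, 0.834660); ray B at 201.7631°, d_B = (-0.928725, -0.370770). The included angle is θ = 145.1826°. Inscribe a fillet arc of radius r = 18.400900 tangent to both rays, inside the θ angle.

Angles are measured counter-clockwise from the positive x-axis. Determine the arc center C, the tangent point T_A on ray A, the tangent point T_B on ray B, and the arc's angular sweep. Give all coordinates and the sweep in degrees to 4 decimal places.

bisector direction at 129.1718° = (-0.631648,0.775255)
center distance |VC| = r/sin(θ/2) = 18.400900/sin(72.5913°) = 19.284215
C = V + |VC|·bis = (-36.6236,8.2209)
T_A = V + ((C−V)·d_A)·d_A = V + 5.7696·d_A = (-21.2651,-1.9136)
T_B = V + ((C−V)·d_B)·d_B = V + 5.7696·d_B = (-29.8011,-8.8684)
sweep = 180° − θ = 34.8174°

center=(-36.6236,8.2209) T_A=(-21.2651,-1.9136) T_B=(-29.8011,-8.8684) sweep=34.8174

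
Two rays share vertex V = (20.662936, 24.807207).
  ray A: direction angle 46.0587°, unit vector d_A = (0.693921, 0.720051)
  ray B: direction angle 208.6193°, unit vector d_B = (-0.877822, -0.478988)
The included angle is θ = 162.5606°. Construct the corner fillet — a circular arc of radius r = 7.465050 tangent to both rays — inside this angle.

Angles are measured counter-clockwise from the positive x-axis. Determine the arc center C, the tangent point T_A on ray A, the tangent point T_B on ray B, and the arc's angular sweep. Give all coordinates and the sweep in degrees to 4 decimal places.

center=(16.0822,30.8118) T_A=(21.4574,25.6316) T_B=(19.6579,24.2588) sweep=17.4394

bisector direction at 127.3390° = (-0.606530,0.795061)
center distance |VC| = r/sin(θ/2) = 7.465050/sin(81.2803°) = 7.552341
C = V + |VC|·bis = (16.0822,30.8118)
T_A = V + ((C−V)·d_A)·d_A = V + 1.1449·d_A = (21.4574,25.6316)
T_B = V + ((C−V)·d_B)·d_B = V + 1.1449·d_B = (19.6579,24.2588)
sweep = 180° − θ = 17.4394°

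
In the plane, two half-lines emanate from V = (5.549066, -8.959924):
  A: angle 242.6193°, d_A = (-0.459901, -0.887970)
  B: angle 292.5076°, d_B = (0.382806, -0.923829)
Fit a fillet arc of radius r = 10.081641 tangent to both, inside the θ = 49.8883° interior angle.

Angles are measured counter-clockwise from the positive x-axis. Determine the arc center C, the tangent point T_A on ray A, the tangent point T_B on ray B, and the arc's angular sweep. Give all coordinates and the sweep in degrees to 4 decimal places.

bisector direction at 267.5634° = (-0.042513,-0.999096)
center distance |VC| = r/sin(θ/2) = 10.081641/sin(24.9442°) = 23.905177
C = V + |VC|·bis = (4.5328,-32.8435)
T_A = V + ((C−V)·d_A)·d_A = V + 21.6753·d_A = (-4.4194,-28.2069)
T_B = V + ((C−V)·d_B)·d_B = V + 21.6753·d_B = (13.8465,-28.9842)
sweep = 180° − θ = 130.1117°

center=(4.5328,-32.8435) T_A=(-4.4194,-28.2069) T_B=(13.8465,-28.9842) sweep=130.1117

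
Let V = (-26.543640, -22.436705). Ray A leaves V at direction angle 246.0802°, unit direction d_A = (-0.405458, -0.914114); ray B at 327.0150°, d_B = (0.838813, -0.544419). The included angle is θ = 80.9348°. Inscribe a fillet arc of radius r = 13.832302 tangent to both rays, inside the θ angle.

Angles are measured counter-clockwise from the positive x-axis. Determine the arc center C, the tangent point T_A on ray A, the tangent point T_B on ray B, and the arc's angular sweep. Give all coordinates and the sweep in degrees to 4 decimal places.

bisector direction at 286.5476° = (0.284812,-0.958583)
center distance |VC| = r/sin(θ/2) = 13.832302/sin(40.4674°) = 21.312752
C = V + |VC|·bis = (-20.4735,-42.8668)
T_A = V + ((C−V)·d_A)·d_A = V + 16.2142·d_A = (-33.1178,-37.2583)
T_B = V + ((C−V)·d_B)·d_B = V + 16.2142·d_B = (-12.9429,-31.2640)
sweep = 180° − θ = 99.0652°

center=(-20.4735,-42.8668) T_A=(-33.1178,-37.2583) T_B=(-12.9429,-31.2640) sweep=99.0652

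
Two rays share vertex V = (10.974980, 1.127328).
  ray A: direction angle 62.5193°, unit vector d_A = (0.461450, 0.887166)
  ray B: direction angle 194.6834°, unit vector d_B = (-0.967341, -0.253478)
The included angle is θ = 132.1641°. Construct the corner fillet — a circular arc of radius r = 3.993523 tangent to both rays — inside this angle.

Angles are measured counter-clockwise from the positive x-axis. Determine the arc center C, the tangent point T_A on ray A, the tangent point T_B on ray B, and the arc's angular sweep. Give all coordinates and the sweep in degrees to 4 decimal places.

bisector direction at 128.6013° = (-0.623898,0.781506)
center distance |VC| = r/sin(θ/2) = 3.993523/sin(66.0820°) = 4.368674
C = V + |VC|·bis = (8.2494,4.5415)
T_A = V + ((C−V)·d_A)·d_A = V + 1.7712·d_A = (11.7923,2.6987)
T_B = V + ((C−V)·d_B)·d_B = V + 1.7712·d_B = (9.2616,0.6784)
sweep = 180° − θ = 47.8359°

center=(8.2494,4.5415) T_A=(11.7923,2.6987) T_B=(9.2616,0.6784) sweep=47.8359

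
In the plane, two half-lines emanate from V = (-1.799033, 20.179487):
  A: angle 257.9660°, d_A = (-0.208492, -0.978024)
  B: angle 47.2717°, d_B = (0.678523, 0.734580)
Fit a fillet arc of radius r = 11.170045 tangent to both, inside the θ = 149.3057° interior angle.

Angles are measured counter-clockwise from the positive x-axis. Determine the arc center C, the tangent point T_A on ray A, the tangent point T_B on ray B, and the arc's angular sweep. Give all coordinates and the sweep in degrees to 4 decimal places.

bisector direction at 332.6189° = (0.887967,-0.459908)
center distance |VC| = r/sin(θ/2) = 11.170045/sin(74.6529°) = 11.583099
C = V + |VC|·bis = (8.4864,14.8523)
T_A = V + ((C−V)·d_A)·d_A = V + 3.0657·d_A = (-2.4382,17.1812)
T_B = V + ((C−V)·d_B)·d_B = V + 3.0657·d_B = (0.2811,22.4315)
sweep = 180° − θ = 30.6943°

center=(8.4864,14.8523) T_A=(-2.4382,17.1812) T_B=(0.2811,22.4315) sweep=30.6943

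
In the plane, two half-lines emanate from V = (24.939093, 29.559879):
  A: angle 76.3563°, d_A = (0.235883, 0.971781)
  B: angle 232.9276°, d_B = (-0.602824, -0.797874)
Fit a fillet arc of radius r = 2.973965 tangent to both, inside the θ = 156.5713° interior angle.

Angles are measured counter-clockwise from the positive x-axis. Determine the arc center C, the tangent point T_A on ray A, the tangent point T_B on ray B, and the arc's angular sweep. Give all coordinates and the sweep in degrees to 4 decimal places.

center=(22.1945,30.8606) T_A=(25.0846,30.1591) T_B=(24.5674,29.0679) sweep=23.4287

bisector direction at 154.6420° = (-0.903649,0.428274)
center distance |VC| = r/sin(θ/2) = 2.973965/sin(78.2857°) = 3.037224
C = V + |VC|·bis = (22.1945,30.8606)
T_A = V + ((C−V)·d_A)·d_A = V + 0.6167·d_A = (25.0846,30.1591)
T_B = V + ((C−V)·d_B)·d_B = V + 0.6167·d_B = (24.5674,29.0679)
sweep = 180° − θ = 23.4287°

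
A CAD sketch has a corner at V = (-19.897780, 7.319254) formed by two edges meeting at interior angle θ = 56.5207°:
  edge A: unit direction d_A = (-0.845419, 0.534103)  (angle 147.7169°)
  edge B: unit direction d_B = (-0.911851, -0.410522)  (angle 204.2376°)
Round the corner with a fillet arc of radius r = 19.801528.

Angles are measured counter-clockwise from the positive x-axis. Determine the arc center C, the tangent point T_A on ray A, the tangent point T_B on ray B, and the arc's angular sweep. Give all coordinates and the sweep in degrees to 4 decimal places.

center=(-61.6161,10.2531) T_A=(-51.0401,26.9937) T_B=(-53.4872,-7.8029) sweep=123.4793

bisector direction at 175.9772° = (-0.997536,0.070153)
center distance |VC| = r/sin(θ/2) = 19.801528/sin(28.2603°) = 41.821363
C = V + |VC|·bis = (-61.6161,10.2531)
T_A = V + ((C−V)·d_A)·d_A = V + 36.8365·d_A = (-51.0401,26.9937)
T_B = V + ((C−V)·d_B)·d_B = V + 36.8365·d_B = (-53.4872,-7.8029)
sweep = 180° − θ = 123.4793°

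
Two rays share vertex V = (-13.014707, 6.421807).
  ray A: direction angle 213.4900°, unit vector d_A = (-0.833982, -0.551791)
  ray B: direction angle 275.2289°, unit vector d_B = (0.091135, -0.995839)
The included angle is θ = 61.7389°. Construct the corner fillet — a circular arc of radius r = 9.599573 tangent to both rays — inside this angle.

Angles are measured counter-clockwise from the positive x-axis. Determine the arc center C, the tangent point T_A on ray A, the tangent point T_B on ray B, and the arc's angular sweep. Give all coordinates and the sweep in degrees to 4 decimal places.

bisector direction at 244.3594° = (-0.432724,-0.901527)
center distance |VC| = r/sin(θ/2) = 9.599573/sin(30.8695°) = 18.709567
C = V + |VC|·bis = (-21.1108,-10.4454)
T_A = V + ((C−V)·d_A)·d_A = V + 16.0591·d_A = (-26.4077,-2.4395)
T_B = V + ((C−V)·d_B)·d_B = V + 16.0591·d_B = (-11.5512,-9.5705)
sweep = 180° − θ = 118.2611°

center=(-21.1108,-10.4454) T_A=(-26.4077,-2.4395) T_B=(-11.5512,-9.5705) sweep=118.2611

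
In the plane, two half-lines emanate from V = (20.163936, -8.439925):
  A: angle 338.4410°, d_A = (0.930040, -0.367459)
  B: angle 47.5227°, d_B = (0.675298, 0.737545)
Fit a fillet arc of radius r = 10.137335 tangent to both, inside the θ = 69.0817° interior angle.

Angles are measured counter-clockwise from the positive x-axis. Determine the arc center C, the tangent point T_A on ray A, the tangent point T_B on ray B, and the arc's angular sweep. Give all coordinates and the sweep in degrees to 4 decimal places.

center=(37.5861,-4.4235) T_A=(33.8610,-13.8516) T_B=(30.1093,2.4222) sweep=110.9183

bisector direction at 12.9819° = (0.974441,0.224642)
center distance |VC| = r/sin(θ/2) = 10.137335/sin(34.5408°) = 17.879097
C = V + |VC|·bis = (37.5861,-4.4235)
T_A = V + ((C−V)·d_A)·d_A = V + 14.7274·d_A = (33.8610,-13.8516)
T_B = V + ((C−V)·d_B)·d_B = V + 14.7274·d_B = (30.1093,2.4222)
sweep = 180° − θ = 110.9183°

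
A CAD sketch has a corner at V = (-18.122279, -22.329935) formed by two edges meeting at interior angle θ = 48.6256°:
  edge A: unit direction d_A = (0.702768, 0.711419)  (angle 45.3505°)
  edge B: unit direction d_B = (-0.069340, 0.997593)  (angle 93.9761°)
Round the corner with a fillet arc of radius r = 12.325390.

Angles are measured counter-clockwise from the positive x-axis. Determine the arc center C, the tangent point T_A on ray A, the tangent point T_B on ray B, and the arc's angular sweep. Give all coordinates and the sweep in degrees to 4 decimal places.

center=(-7.7183,5.7405) T_A=(1.0503,-2.9214) T_B=(-20.0140,4.8859) sweep=131.3744

bisector direction at 69.6633° = (0.347536,0.937667)
center distance |VC| = r/sin(θ/2) = 12.325390/sin(24.3128°) = 29.936489
C = V + |VC|·bis = (-7.7183,5.7405)
T_A = V + ((C−V)·d_A)·d_A = V + 27.2815·d_A = (1.0503,-2.9214)
T_B = V + ((C−V)·d_B)·d_B = V + 27.2815·d_B = (-20.0140,4.8859)
sweep = 180° − θ = 131.3744°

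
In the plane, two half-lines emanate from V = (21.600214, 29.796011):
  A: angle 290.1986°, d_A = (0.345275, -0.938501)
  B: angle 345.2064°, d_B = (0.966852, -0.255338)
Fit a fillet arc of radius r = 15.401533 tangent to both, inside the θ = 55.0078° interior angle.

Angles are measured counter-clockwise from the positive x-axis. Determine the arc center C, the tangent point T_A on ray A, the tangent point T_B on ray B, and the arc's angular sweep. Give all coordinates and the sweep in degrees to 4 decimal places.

center=(46.2682,7.3518) T_A=(31.8139,2.0341) T_B=(50.2008,22.2428) sweep=124.9922

bisector direction at 317.7025° = (0.739660,-0.672980)
center distance |VC| = r/sin(θ/2) = 15.401533/sin(27.5039°) = 33.350440
C = V + |VC|·bis = (46.2682,7.3518)
T_A = V + ((C−V)·d_A)·d_A = V + 29.5812·d_A = (31.8139,2.0341)
T_B = V + ((C−V)·d_B)·d_B = V + 29.5812·d_B = (50.2008,22.2428)
sweep = 180° − θ = 124.9922°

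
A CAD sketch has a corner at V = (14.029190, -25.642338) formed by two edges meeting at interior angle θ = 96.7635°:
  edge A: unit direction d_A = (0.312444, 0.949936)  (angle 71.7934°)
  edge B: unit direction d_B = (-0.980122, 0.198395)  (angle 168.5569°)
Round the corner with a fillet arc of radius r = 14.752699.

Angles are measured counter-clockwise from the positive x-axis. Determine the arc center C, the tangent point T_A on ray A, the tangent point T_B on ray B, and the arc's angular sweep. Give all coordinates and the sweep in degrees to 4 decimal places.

center=(4.1101,-8.5826) T_A=(18.1242,-13.1920) T_B=(1.1833,-23.0421) sweep=83.2365

bisector direction at 120.1752° = (-0.502645,0.864493)
center distance |VC| = r/sin(θ/2) = 14.752699/sin(48.3817°) = 19.733767
C = V + |VC|·bis = (4.1101,-8.5826)
T_A = V + ((C−V)·d_A)·d_A = V + 13.1065·d_A = (18.1242,-13.1920)
T_B = V + ((C−V)·d_B)·d_B = V + 13.1065·d_B = (1.1833,-23.0421)
sweep = 180° − θ = 83.2365°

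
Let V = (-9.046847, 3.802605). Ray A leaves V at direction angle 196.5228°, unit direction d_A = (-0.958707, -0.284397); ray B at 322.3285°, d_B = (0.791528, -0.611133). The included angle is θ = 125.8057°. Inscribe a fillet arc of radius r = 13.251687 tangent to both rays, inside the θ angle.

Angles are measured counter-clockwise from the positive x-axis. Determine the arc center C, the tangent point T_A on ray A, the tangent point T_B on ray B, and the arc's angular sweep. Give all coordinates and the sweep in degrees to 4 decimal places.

center=(-11.7785,-10.8302) T_A=(-15.5473,1.8743) T_B=(-3.6800,-0.3411) sweep=54.1943

bisector direction at 259.4257° = (-0.183511,-0.983018)
center distance |VC| = r/sin(θ/2) = 13.251687/sin(62.9029°) = 14.885598
C = V + |VC|·bis = (-11.7785,-10.8302)
T_A = V + ((C−V)·d_A)·d_A = V + 6.7804·d_A = (-15.5473,1.8743)
T_B = V + ((C−V)·d_B)·d_B = V + 6.7804·d_B = (-3.6800,-0.3411)
sweep = 180° − θ = 54.1943°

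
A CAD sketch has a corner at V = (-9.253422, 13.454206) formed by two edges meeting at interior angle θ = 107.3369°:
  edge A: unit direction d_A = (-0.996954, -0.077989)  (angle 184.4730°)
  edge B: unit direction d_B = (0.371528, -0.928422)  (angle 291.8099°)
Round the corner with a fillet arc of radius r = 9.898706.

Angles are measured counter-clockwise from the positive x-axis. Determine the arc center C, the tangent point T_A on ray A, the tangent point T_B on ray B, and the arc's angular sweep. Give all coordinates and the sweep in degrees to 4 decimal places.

bisector direction at 238.1415° = (-0.527824,-0.849354)
center distance |VC| = r/sin(θ/2) = 9.898706/sin(53.6684°) = 12.287338
C = V + |VC|·bis = (-15.7390,3.0179)
T_A = V + ((C−V)·d_A)·d_A = V + 7.2797·d_A = (-16.5110,12.8865)
T_B = V + ((C−V)·d_B)·d_B = V + 7.2797·d_B = (-6.5488,6.6956)
sweep = 180° − θ = 72.6631°

center=(-15.7390,3.0179) T_A=(-16.5110,12.8865) T_B=(-6.5488,6.6956) sweep=72.6631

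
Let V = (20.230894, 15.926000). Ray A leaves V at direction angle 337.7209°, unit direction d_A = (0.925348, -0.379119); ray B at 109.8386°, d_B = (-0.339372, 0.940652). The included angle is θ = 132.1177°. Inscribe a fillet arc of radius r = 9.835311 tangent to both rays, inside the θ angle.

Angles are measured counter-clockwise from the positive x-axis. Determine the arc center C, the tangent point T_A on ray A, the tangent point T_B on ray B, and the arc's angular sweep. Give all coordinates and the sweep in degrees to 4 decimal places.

bisector direction at 43.7797° = (0.722005,0.691888)
center distance |VC| = r/sin(θ/2) = 9.835311/sin(66.0589°) = 10.761173
C = V + |VC|·bis = (28.0005,23.3715)
T_A = V + ((C−V)·d_A)·d_A = V + 4.3669·d_A = (24.2718,14.2704)
T_B = V + ((C−V)·d_B)·d_B = V + 4.3669·d_B = (18.7489,20.0337)
sweep = 180° − θ = 47.8823°

center=(28.0005,23.3715) T_A=(24.2718,14.2704) T_B=(18.7489,20.0337) sweep=47.8823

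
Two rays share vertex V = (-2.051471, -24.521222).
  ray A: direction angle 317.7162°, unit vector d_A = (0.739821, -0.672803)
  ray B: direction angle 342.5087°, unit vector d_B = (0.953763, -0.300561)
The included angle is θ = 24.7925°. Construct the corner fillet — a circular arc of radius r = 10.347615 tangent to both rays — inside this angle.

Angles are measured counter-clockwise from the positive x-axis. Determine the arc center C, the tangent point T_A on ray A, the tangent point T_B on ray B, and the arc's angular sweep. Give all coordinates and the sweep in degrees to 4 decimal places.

bisector direction at 330.1125° = (0.867005,-0.498299)
center distance |VC| = r/sin(θ/2) = 10.347615/sin(12.3963°) = 48.202112
C = V + |VC|·bis = (39.7400,-48.5403)
T_A = V + ((C−V)·d_A)·d_A = V + 47.0783·d_A = (32.7781,-56.1957)
T_B = V + ((C−V)·d_B)·d_B = V + 47.0783·d_B = (42.8501,-38.6711)
sweep = 180° − θ = 155.2075°

center=(39.7400,-48.5403) T_A=(32.7781,-56.1957) T_B=(42.8501,-38.6711) sweep=155.2075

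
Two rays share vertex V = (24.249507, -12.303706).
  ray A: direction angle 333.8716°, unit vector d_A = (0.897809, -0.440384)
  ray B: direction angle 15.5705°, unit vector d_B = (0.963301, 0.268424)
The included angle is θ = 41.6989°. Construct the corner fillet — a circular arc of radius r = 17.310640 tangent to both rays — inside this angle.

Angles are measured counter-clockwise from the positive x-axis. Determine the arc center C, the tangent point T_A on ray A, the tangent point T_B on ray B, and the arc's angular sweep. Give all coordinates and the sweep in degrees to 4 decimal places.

bisector direction at 354.7210° = (0.995759,-0.092005)
center distance |VC| = r/sin(θ/2) = 17.310640/sin(20.8495°) = 48.637191
C = V + |VC|·bis = (72.6804,-16.7786)
T_A = V + ((C−V)·d_A)·d_A = V + 45.4524·d_A = (65.0571,-32.3202)
T_B = V + ((C−V)·d_B)·d_B = V + 45.4524·d_B = (68.0338,-0.1032)
sweep = 180° − θ = 138.3011°

center=(72.6804,-16.7786) T_A=(65.0571,-32.3202) T_B=(68.0338,-0.1032) sweep=138.3011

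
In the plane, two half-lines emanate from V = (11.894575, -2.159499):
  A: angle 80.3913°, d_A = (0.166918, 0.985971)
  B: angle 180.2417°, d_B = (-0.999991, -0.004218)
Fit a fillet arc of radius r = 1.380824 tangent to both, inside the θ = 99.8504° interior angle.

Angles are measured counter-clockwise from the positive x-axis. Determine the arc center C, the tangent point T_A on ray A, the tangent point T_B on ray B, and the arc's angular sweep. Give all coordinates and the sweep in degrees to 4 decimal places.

center=(10.7270,-0.7836) T_A=(12.0885,-1.0141) T_B=(10.7329,-2.1644) sweep=80.1496

bisector direction at 130.3165° = (-0.647009,0.762482)
center distance |VC| = r/sin(θ/2) = 1.380824/sin(49.9252°) = 1.804516
C = V + |VC|·bis = (10.7270,-0.7836)
T_A = V + ((C−V)·d_A)·d_A = V + 1.1617·d_A = (12.0885,-1.0141)
T_B = V + ((C−V)·d_B)·d_B = V + 1.1617·d_B = (10.7329,-2.1644)
sweep = 180° − θ = 80.1496°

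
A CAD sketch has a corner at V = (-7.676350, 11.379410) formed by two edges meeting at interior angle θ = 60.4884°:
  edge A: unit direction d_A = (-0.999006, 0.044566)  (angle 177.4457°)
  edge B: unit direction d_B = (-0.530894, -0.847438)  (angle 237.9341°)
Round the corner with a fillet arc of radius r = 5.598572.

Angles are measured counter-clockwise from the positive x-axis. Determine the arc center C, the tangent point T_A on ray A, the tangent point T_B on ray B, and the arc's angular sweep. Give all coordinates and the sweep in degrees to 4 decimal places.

center=(-17.5186,6.2143) T_A=(-17.2691,11.8073) T_B=(-12.7741,3.2421) sweep=119.5116

bisector direction at 207.6899° = (-0.885476,-0.464686)
center distance |VC| = r/sin(θ/2) = 5.598572/sin(30.2442°) = 11.115191
C = V + |VC|·bis = (-17.5186,6.2143)
T_A = V + ((C−V)·d_A)·d_A = V + 9.6023·d_A = (-17.2691,11.8073)
T_B = V + ((C−V)·d_B)·d_B = V + 9.6023·d_B = (-12.7741,3.2421)
sweep = 180° − θ = 119.5116°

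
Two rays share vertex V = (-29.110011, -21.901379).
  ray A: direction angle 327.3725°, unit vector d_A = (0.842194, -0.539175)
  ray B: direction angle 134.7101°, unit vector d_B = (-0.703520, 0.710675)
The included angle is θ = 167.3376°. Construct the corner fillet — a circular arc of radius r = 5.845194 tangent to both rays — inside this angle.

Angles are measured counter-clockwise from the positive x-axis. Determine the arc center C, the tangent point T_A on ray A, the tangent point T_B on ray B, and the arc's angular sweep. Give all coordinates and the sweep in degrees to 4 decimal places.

center=(-25.4122,-17.3283) T_A=(-28.5638,-22.2511) T_B=(-29.5663,-21.4405) sweep=12.6624

bisector direction at 51.0413° = (0.628760,0.777599)
center distance |VC| = r/sin(θ/2) = 5.845194/sin(83.6688°) = 5.881062
C = V + |VC|·bis = (-25.4122,-17.3283)
T_A = V + ((C−V)·d_A)·d_A = V + 0.6485·d_A = (-28.5638,-22.2511)
T_B = V + ((C−V)·d_B)·d_B = V + 0.6485·d_B = (-29.5663,-21.4405)
sweep = 180° − θ = 12.6624°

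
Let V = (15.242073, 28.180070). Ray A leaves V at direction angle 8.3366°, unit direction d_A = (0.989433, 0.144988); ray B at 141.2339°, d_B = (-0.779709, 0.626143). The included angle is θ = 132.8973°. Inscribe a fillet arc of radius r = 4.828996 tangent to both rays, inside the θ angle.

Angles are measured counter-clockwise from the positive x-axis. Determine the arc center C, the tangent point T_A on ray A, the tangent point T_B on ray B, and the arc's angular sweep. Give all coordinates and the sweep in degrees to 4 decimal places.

bisector direction at 74.7853° = (0.262438,0.964949)
center distance |VC| = r/sin(θ/2) = 4.828996/sin(66.4487°) = 5.267791
C = V + |VC|·bis = (16.6245,33.2632)
T_A = V + ((C−V)·d_A)·d_A = V + 2.1049·d_A = (17.3247,28.4852)
T_B = V + ((C−V)·d_B)·d_B = V + 2.1049·d_B = (13.6009,29.4980)
sweep = 180° − θ = 47.1027°

center=(16.6245,33.2632) T_A=(17.3247,28.4852) T_B=(13.6009,29.4980) sweep=47.1027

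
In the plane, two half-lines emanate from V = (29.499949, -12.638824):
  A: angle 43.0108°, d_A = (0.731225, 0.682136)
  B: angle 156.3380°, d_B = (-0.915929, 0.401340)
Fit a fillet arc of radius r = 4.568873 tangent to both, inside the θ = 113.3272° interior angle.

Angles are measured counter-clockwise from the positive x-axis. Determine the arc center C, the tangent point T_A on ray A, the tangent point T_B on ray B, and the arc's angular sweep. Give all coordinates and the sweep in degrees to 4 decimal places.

center=(28.5809,-7.2479) T_A=(31.6975,-10.5888) T_B=(26.7473,-11.4327) sweep=66.6728

bisector direction at 99.6744° = (-0.168049,0.985779)
center distance |VC| = r/sin(θ/2) = 4.568873/sin(56.6636°) = 5.468702
C = V + |VC|·bis = (28.5809,-7.2479)
T_A = V + ((C−V)·d_A)·d_A = V + 3.0053·d_A = (31.6975,-10.5888)
T_B = V + ((C−V)·d_B)·d_B = V + 3.0053·d_B = (26.7473,-11.4327)
sweep = 180° − θ = 66.6728°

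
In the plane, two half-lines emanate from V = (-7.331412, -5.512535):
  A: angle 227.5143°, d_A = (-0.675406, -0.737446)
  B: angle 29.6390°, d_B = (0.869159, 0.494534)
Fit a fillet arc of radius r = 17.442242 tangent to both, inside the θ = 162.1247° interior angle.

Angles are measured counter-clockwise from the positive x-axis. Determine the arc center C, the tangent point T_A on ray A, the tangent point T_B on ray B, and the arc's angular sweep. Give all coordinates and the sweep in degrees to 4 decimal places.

bisector direction at 308.5766° = (0.623561,-0.781775)
center distance |VC| = r/sin(θ/2) = 17.442242/sin(81.0623°) = 17.656629
C = V + |VC|·bis = (3.6786,-19.3160)
T_A = V + ((C−V)·d_A)·d_A = V + 2.7431·d_A = (-9.1841,-7.5354)
T_B = V + ((C−V)·d_B)·d_B = V + 2.7431·d_B = (-4.9472,-4.1560)
sweep = 180° − θ = 17.8753°

center=(3.6786,-19.3160) T_A=(-9.1841,-7.5354) T_B=(-4.9472,-4.1560) sweep=17.8753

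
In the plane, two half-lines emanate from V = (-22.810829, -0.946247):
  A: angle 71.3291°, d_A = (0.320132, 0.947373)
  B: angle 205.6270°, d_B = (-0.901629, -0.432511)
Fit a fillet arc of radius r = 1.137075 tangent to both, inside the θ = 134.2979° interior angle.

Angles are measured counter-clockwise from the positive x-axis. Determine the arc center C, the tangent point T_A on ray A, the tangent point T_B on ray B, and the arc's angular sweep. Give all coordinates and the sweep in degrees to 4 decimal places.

center=(-23.7347,-0.1283) T_A=(-22.6574,-0.4923) T_B=(-23.2429,-1.1535) sweep=45.7021

bisector direction at 138.4781° = (-0.748702,0.662907)
center distance |VC| = r/sin(θ/2) = 1.137075/sin(67.1489°) = 1.233916
C = V + |VC|·bis = (-23.7347,-0.1283)
T_A = V + ((C−V)·d_A)·d_A = V + 0.4792·d_A = (-22.6574,-0.4923)
T_B = V + ((C−V)·d_B)·d_B = V + 0.4792·d_B = (-23.2429,-1.1535)
sweep = 180° − θ = 45.7021°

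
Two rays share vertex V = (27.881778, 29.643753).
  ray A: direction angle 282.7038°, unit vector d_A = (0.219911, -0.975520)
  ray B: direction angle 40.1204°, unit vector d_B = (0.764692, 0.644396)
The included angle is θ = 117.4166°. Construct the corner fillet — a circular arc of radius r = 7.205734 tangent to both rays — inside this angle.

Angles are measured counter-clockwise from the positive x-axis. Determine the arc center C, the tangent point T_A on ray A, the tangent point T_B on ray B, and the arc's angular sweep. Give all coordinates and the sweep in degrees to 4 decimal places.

bisector direction at 341.4121° = (0.947836,-0.318759)
center distance |VC| = r/sin(θ/2) = 7.205734/sin(58.7083°) = 8.432354
C = V + |VC|·bis = (35.8743,26.9559)
T_A = V + ((C−V)·d_A)·d_A = V + 4.3797·d_A = (28.8449,25.3712)
T_B = V + ((C−V)·d_B)·d_B = V + 4.3797·d_B = (31.2309,32.4660)
sweep = 180° − θ = 62.5834°

center=(35.8743,26.9559) T_A=(28.8449,25.3712) T_B=(31.2309,32.4660) sweep=62.5834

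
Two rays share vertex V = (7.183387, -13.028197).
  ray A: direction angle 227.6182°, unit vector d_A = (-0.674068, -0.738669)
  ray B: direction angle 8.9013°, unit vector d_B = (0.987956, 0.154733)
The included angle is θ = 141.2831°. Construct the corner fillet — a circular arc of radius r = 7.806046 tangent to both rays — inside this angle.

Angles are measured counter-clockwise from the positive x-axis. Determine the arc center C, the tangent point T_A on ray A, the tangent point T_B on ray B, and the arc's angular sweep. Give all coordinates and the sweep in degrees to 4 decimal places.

bisector direction at 298.2597° = (0.473470,-0.880810)
center distance |VC| = r/sin(θ/2) = 7.806046/sin(70.6415°) = 8.273821
C = V + |VC|·bis = (11.1008,-20.3159)
T_A = V + ((C−V)·d_A)·d_A = V + 2.7426·d_A = (5.3347,-15.0541)
T_B = V + ((C−V)·d_B)·d_B = V + 2.7426·d_B = (9.8929,-12.6038)
sweep = 180° − θ = 38.7169°

center=(11.1008,-20.3159) T_A=(5.3347,-15.0541) T_B=(9.8929,-12.6038) sweep=38.7169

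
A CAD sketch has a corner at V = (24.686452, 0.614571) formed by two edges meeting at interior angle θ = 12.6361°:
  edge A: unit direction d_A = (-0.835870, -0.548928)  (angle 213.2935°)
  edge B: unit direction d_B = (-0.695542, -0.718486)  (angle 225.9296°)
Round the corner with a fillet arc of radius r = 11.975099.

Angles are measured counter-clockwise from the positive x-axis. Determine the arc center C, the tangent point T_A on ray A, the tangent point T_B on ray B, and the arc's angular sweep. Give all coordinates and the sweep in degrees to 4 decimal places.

center=(-59.1450,-68.7653) T_A=(-65.7184,-58.7557) T_B=(-50.5410,-77.0945) sweep=167.3639

bisector direction at 219.6115° = (-0.770385,-0.637579)
center distance |VC| = r/sin(θ/2) = 11.975099/sin(6.3181°) = 108.817611
C = V + |VC|·bis = (-59.1450,-68.7653)
T_A = V + ((C−V)·d_A)·d_A = V + 108.1567·d_A = (-65.7184,-58.7557)
T_B = V + ((C−V)·d_B)·d_B = V + 108.1567·d_B = (-50.5410,-77.0945)
sweep = 180° − θ = 167.3639°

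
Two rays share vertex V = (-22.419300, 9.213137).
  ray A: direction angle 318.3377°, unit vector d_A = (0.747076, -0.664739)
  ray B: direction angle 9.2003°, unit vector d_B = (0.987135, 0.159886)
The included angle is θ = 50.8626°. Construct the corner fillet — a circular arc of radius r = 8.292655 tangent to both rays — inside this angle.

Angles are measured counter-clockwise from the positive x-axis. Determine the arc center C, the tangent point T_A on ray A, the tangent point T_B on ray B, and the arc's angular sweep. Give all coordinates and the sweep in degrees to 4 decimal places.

center=(-3.8781,3.8155) T_A=(-9.3905,-2.3797) T_B=(-5.2040,12.0015) sweep=129.1374

bisector direction at 343.7690° = (0.960143,-0.279511)
center distance |VC| = r/sin(θ/2) = 8.292655/sin(25.4313°) = 19.310907
C = V + |VC|·bis = (-3.8781,3.8155)
T_A = V + ((C−V)·d_A)·d_A = V + 17.4397·d_A = (-9.3905,-2.3797)
T_B = V + ((C−V)·d_B)·d_B = V + 17.4397·d_B = (-5.2040,12.0015)
sweep = 180° − θ = 129.1374°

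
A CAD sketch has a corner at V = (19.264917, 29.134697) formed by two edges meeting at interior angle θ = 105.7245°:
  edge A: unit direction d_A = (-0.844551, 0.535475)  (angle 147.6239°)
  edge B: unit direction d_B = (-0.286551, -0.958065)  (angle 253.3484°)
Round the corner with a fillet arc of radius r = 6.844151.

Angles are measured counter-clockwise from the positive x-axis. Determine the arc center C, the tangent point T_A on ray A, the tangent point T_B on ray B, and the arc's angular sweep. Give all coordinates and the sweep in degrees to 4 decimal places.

bisector direction at 200.4862° = (-0.936757,-0.349981)
center distance |VC| = r/sin(θ/2) = 6.844151/sin(52.8623°) = 8.585384
C = V + |VC|·bis = (11.2225,26.1300)
T_A = V + ((C−V)·d_A)·d_A = V + 5.1833·d_A = (14.8874,31.9102)
T_B = V + ((C−V)·d_B)·d_B = V + 5.1833·d_B = (17.7796,24.1688)
sweep = 180° − θ = 74.2755°

center=(11.2225,26.1300) T_A=(14.8874,31.9102) T_B=(17.7796,24.1688) sweep=74.2755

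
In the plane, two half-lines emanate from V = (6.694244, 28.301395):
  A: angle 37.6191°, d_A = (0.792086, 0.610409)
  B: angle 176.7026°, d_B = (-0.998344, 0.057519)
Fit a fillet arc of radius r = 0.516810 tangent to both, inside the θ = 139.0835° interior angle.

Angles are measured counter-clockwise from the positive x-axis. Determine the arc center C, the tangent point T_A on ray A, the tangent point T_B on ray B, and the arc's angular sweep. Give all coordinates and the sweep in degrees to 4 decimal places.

center=(6.5315,28.8284) T_A=(6.8470,28.4191) T_B=(6.5018,28.3125) sweep=40.9165

bisector direction at 107.1608° = (-0.295055,0.955480)
center distance |VC| = r/sin(θ/2) = 0.516810/sin(69.5417°) = 0.551601
C = V + |VC|·bis = (6.5315,28.8284)
T_A = V + ((C−V)·d_A)·d_A = V + 0.1928·d_A = (6.8470,28.4191)
T_B = V + ((C−V)·d_B)·d_B = V + 0.1928·d_B = (6.5018,28.3125)
sweep = 180° − θ = 40.9165°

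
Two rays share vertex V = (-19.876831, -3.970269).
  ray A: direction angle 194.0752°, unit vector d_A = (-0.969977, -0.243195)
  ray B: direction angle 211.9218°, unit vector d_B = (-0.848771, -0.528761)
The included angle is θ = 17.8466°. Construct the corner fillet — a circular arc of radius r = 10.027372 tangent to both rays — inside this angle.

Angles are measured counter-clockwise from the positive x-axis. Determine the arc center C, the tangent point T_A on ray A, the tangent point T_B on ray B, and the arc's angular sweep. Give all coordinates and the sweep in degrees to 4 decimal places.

center=(-79.3844,-29.2279) T_A=(-81.8230,-19.5016) T_B=(-74.0823,-37.7388) sweep=162.1534

bisector direction at 202.9985° = (-0.920515,-0.390707)
center distance |VC| = r/sin(θ/2) = 10.027372/sin(8.9233°) = 64.645953
C = V + |VC|·bis = (-79.3844,-29.2279)
T_A = V + ((C−V)·d_A)·d_A = V + 63.8635·d_A = (-81.8230,-19.5016)
T_B = V + ((C−V)·d_B)·d_B = V + 63.8635·d_B = (-74.0823,-37.7388)
sweep = 180° − θ = 162.1534°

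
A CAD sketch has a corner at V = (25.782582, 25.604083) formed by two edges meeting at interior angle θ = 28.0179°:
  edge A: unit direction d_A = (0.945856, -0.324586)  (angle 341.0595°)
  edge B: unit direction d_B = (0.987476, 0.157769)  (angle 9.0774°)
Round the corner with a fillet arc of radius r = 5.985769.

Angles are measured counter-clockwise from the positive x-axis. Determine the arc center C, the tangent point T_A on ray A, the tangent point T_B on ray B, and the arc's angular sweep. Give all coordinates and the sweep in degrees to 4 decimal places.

bisector direction at 355.0685° = (0.996298,-0.085966)
center distance |VC| = r/sin(θ/2) = 5.985769/sin(14.0090°) = 24.727077
C = V + |VC|·bis = (50.4181,23.4784)
T_A = V + ((C−V)·d_A)·d_A = V + 23.9916·d_A = (48.4752,17.8167)
T_B = V + ((C−V)·d_B)·d_B = V + 23.9916·d_B = (49.4738,29.3892)
sweep = 180° − θ = 151.9821°

center=(50.4181,23.4784) T_A=(48.4752,17.8167) T_B=(49.4738,29.3892) sweep=151.9821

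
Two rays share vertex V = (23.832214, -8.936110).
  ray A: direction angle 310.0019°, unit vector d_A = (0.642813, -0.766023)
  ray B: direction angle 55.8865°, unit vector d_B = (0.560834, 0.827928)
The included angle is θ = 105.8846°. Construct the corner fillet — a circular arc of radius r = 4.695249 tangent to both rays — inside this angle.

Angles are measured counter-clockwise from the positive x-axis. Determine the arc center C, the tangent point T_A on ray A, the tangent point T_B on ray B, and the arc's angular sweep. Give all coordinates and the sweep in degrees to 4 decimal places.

center=(29.7080,-8.6339) T_A=(26.1113,-11.6521) T_B=(25.8207,-6.0007) sweep=74.1154

bisector direction at 2.9442° = (0.998680,0.051363)
center distance |VC| = r/sin(θ/2) = 4.695249/sin(52.9423°) = 5.883557
C = V + |VC|·bis = (29.7080,-8.6339)
T_A = V + ((C−V)·d_A)·d_A = V + 3.5455·d_A = (26.1113,-11.6521)
T_B = V + ((C−V)·d_B)·d_B = V + 3.5455·d_B = (25.8207,-6.0007)
sweep = 180° − θ = 74.1154°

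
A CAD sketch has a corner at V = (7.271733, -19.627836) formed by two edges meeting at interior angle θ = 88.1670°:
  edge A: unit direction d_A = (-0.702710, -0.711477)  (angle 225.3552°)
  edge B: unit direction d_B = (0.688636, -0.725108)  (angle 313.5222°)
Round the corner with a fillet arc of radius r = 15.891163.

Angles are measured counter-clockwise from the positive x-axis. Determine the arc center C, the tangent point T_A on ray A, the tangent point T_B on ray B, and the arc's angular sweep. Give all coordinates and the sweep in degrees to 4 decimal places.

bisector direction at 269.4387° = (-0.009796,-0.999952)
center distance |VC| = r/sin(θ/2) = 15.891163/sin(44.0835°) = 22.841781
C = V + |VC|·bis = (7.0480,-42.4685)
T_A = V + ((C−V)·d_A)·d_A = V + 16.4079·d_A = (-4.2582,-31.3016)
T_B = V + ((C−V)·d_B)·d_B = V + 16.4079·d_B = (18.5708,-31.5253)
sweep = 180° − θ = 91.8330°

center=(7.0480,-42.4685) T_A=(-4.2582,-31.3016) T_B=(18.5708,-31.5253) sweep=91.8330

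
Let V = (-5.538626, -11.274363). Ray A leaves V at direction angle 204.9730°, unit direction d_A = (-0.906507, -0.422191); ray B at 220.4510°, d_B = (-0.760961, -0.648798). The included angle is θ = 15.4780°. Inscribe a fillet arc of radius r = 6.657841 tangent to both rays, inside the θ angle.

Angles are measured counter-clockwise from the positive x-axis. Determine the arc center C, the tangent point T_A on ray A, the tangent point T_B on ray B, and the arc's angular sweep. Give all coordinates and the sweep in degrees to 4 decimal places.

bisector direction at 212.7120° = (-0.841398,-0.540417)
center distance |VC| = r/sin(θ/2) = 6.657841/sin(7.7390°) = 49.441606
C = V + |VC|·bis = (-47.1387,-37.9934)
T_A = V + ((C−V)·d_A)·d_A = V + 48.9913·d_A = (-49.9496,-31.9580)
T_B = V + ((C−V)·d_B)·d_B = V + 48.9913·d_B = (-42.8191,-43.0598)
sweep = 180° − θ = 164.5220°

center=(-47.1387,-37.9934) T_A=(-49.9496,-31.9580) T_B=(-42.8191,-43.0598) sweep=164.5220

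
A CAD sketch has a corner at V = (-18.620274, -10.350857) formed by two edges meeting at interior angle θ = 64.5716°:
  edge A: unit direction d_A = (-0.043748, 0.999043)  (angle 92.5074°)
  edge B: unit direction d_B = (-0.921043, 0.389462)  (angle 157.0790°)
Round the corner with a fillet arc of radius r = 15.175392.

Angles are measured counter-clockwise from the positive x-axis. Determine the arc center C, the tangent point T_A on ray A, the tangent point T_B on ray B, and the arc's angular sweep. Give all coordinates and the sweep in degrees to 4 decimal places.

bisector direction at 124.7932° = (-0.570616,0.821217)
center distance |VC| = r/sin(θ/2) = 15.175392/sin(32.2858°) = 28.410737
C = V + |VC|·bis = (-34.8319,12.9805)
T_A = V + ((C−V)·d_A)·d_A = V + 24.0183·d_A = (-19.6710,13.6444)
T_B = V + ((C−V)·d_B)·d_B = V + 24.0183·d_B = (-40.7421,-0.9967)
sweep = 180° − θ = 115.4284°

center=(-34.8319,12.9805) T_A=(-19.6710,13.6444) T_B=(-40.7421,-0.9967) sweep=115.4284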